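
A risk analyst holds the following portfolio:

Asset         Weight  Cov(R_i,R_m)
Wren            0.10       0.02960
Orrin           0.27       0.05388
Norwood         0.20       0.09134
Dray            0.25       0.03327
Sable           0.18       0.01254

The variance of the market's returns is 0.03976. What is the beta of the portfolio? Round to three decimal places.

1.166

β_Wren = 0.02960 / 0.03976 = 0.7445
β_Orrin = 0.05388 / 0.03976 = 1.3551
β_Norwood = 0.09134 / 0.03976 = 2.2973
β_Dray = 0.03327 / 0.03976 = 0.8368
β_Sable = 0.01254 / 0.03976 = 0.3154
β_P = Σ w_i β_i = 0.10×0.7445 + 0.27×1.3551 + 0.20×2.2973 + 0.25×0.8368 + 0.18×0.3154 = 1.1658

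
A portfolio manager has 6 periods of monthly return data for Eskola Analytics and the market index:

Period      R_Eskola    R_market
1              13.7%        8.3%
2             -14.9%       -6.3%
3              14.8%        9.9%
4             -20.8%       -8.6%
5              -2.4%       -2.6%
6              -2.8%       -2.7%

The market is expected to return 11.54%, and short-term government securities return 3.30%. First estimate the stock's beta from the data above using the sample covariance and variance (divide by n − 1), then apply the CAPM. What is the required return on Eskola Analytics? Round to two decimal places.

Mean R_i = (13.7 − 14.9 + 14.8 − 20.8 − 2.4 − 2.8) / 6 = -2.0667%
Mean R_m = (8.3 − 6.3 + 9.9 − 8.6 − 2.6 − 2.7) / 6 = -0.3333%
Σ(R_i − R̄_i)(R_m − R̄_m) = 542.6467  ⇒  Cov = 542.6467 / 5 = 108.5293
Σ(R_m − R̄_m)² = 293.9333  ⇒  Var(R_m) = 293.9333 / 5 = 58.7867
β = Cov / Var(R_m) = 108.5293 / 58.7867 = 1.8462
MRP = 11.54% − 3.30% = 8.24%
E(R) = R_f + β × MRP = 3.30% + 1.8462 × 8.24% = 18.51%

18.51%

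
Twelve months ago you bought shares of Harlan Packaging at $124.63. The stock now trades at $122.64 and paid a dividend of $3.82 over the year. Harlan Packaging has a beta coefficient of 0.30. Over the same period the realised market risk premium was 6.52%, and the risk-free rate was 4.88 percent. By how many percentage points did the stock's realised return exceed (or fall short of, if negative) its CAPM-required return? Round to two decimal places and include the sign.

-5.37%

Realised HPR = (P1 + D1 − P0) / P0 = (122.64 + 3.82 − 124.63) / 124.63 = 1.83 / 124.63 = 1.4683%
CAPM required = R_f + β·MRP = 4.88% + 0.30 × 6.52% = 6.8360%
α = realised − required = 1.4683% − 6.8360% = -5.37%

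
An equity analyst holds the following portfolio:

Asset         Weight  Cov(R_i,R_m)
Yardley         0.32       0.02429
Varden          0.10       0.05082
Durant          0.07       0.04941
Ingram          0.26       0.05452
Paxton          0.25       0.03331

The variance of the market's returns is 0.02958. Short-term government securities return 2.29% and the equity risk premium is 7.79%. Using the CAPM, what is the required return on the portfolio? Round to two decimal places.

12.51%

β_Yardley = 0.02429 / 0.02958 = 0.8212
β_Varden = 0.05082 / 0.02958 = 1.7181
β_Durant = 0.04941 / 0.02958 = 1.6704
β_Ingram = 0.05452 / 0.02958 = 1.8431
β_Paxton = 0.03331 / 0.02958 = 1.1261
β_P = Σ w_i β_i = 0.32×0.8212 + 0.10×1.7181 + 0.07×1.6704 + 0.26×1.8431 + 0.25×1.1261 = 1.3123
E(R_P) = R_f + β_P × MRP = 2.29% + 1.3123 × 7.79% = 12.51%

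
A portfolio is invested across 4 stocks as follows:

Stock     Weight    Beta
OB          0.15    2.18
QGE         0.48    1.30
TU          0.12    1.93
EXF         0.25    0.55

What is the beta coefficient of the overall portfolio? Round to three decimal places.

β_P = Σ w_i β_i = 0.15×2.18 + 0.48×1.30 + 0.12×1.93 + 0.25×0.55 = 1.3201

1.320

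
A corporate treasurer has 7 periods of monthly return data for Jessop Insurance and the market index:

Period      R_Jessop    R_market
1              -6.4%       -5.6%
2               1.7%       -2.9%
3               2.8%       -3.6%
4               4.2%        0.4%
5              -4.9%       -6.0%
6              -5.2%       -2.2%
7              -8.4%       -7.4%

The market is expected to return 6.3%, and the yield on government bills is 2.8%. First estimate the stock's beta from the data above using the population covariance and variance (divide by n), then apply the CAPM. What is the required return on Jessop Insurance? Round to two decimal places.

7.99%

Mean R_i = (-6.4 + 1.7 + 2.8 + 4.2 − 4.9 − 5.2 − 8.4) / 7 = -2.3143%
Mean R_m = (-5.6 − 2.9 − 3.6 + 0.4 − 6.0 − 2.2 − 7.4) / 7 = -3.9000%
Σ(R_i − R̄_i)(R_m − R̄_m) = 62.3300  ⇒  Cov = 62.3300 / 7 = 8.9043
Σ(R_m − R̄_m)² = 42.0200  ⇒  Var(R_m) = 42.0200 / 7 = 6.0029
β = Cov / Var(R_m) = 8.9043 / 6.0029 = 1.4833
MRP = 6.3% − 2.8% = 3.50%
E(R) = R_f + β × MRP = 2.8% + 1.4833 × 3.5% = 7.99%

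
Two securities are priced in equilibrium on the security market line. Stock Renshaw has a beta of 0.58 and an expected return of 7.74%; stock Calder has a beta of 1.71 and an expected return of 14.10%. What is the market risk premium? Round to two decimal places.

5.63%

Both satisfy E(R) = R_f + β·MRP, so the slope of the SML is
MRP = (14.10% − 7.74%) / (1.71 − 0.58) = 6.36% / 1.13 = 5.6283%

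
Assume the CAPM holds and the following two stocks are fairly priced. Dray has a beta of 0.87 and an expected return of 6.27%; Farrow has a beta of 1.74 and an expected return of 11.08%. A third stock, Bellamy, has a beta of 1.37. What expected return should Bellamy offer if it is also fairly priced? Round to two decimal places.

9.03%

MRP (SML slope) = (11.08% − 6.27%) / (1.74 − 0.87) = 4.81% / 0.87 = 5.5287%
R_f (intercept) = 6.27% − 0.87 × 5.5287% = 1.4600%
E(R_Bellamy) = R_f + β × MRP = 1.4600% + 1.37 × 5.5287% = 9.03%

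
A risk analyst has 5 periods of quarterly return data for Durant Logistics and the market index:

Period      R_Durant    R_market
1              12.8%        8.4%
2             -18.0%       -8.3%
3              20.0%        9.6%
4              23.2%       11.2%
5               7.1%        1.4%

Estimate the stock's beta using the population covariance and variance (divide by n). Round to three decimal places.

Mean R_i = (12.8 − 18.0 + 20.0 + 23.2 + 7.1) / 5 = 9.0200%
Mean R_m = (8.4 − 8.3 + 9.6 + 11.2 + 1.4) / 5 = 4.4600%
Σ(R_i − R̄_i)(R_m − R̄_m) = 517.5540  ⇒  Cov = 517.5540 / 5 = 103.5108
Σ(R_m − R̄_m)² = 259.5520  ⇒  Var(R_m) = 259.5520 / 5 = 51.9104
β = Cov / Var(R_m) = 103.5108 / 51.9104 = 1.9940

1.994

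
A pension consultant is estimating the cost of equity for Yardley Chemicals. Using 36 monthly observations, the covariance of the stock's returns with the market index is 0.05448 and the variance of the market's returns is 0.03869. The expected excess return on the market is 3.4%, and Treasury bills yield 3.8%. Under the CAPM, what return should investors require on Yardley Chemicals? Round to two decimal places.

8.59%

β = Cov(R_i, R_m) / Var(R_m) = 0.05448 / 0.03869 = 1.4081
E(R) = R_f + β × MRP = 3.8% + 1.4081 × 3.4% = 8.59%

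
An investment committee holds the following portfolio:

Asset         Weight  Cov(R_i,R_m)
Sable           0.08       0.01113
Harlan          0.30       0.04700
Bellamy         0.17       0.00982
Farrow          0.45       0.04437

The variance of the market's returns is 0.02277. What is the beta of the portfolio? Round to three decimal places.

β_Sable = 0.01113 / 0.02277 = 0.4888
β_Harlan = 0.04700 / 0.02277 = 2.0641
β_Bellamy = 0.00982 / 0.02277 = 0.4313
β_Farrow = 0.04437 / 0.02277 = 1.9486
β_P = Σ w_i β_i = 0.08×0.4888 + 0.30×2.0641 + 0.17×0.4313 + 0.45×1.9486 = 1.6085

1.609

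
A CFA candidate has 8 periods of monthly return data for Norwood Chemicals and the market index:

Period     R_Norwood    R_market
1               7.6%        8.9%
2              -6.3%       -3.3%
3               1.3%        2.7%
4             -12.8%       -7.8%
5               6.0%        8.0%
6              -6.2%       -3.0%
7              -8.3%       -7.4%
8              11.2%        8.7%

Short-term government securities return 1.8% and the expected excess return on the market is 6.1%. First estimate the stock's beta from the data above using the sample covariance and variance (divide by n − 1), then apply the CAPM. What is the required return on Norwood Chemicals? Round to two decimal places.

Mean R_i = (7.6 − 6.3 + 1.3 − 12.8 + 6.0 − 6.2 − 8.3 + 11.2) / 8 = -0.9375%
Mean R_m = (8.9 − 3.3 + 2.7 − 7.8 + 8.0 − 3.0 − 7.4 + 8.7) / 8 = 0.8500%
Σ(R_i − R̄_i)(R_m − R̄_m) = 423.6150  ⇒  Cov = 423.6150 / 7 = 60.5164
Σ(R_m − R̄_m)² = 355.9000  ⇒  Var(R_m) = 355.9000 / 7 = 50.8429
β = Cov / Var(R_m) = 60.5164 / 50.8429 = 1.1903
E(R) = R_f + β × MRP = 1.8% + 1.1903 × 6.1% = 9.06%

9.06%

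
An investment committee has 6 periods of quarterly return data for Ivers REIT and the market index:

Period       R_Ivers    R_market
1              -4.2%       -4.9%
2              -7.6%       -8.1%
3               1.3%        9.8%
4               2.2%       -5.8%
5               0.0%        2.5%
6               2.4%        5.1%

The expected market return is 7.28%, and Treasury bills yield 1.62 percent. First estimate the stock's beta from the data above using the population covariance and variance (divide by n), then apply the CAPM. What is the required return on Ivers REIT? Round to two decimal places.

3.71%

Mean R_i = (-4.2 − 7.6 + 1.3 + 2.2 + 0.0 + 2.4) / 6 = -0.9833%
Mean R_m = (-4.9 − 8.1 + 9.8 − 5.8 + 2.5 + 5.1) / 6 = -0.2333%
Σ(R_i − R̄_i)(R_m − R̄_m) = 92.9833  ⇒  Cov = 92.9833 / 6 = 15.4972
Σ(R_m − R̄_m)² = 251.2333  ⇒  Var(R_m) = 251.2333 / 6 = 41.8722
β = Cov / Var(R_m) = 15.4972 / 41.8722 = 0.3701
MRP = 7.28% − 1.62% = 5.66%
E(R) = R_f + β × MRP = 1.62% + 0.3701 × 5.66% = 3.71%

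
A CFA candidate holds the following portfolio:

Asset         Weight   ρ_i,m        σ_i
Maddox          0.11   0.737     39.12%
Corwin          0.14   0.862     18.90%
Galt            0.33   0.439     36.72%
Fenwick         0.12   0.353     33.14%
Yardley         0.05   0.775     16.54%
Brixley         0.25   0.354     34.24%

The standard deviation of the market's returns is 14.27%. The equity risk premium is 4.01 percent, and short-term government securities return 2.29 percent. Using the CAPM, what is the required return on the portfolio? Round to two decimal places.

β_Maddox = 0.737 × 39.12% / 14.27% = 2.0204
β_Corwin = 0.862 × 18.90% / 14.27% = 1.1417
β_Galt = 0.439 × 36.72% / 14.27% = 1.1296
β_Fenwick = 0.353 × 33.14% / 14.27% = 0.8198
β_Yardley = 0.775 × 16.54% / 14.27% = 0.8983
β_Brixley = 0.354 × 34.24% / 14.27% = 0.8494
β_P = Σ w_i β_i = 0.11×2.0204 + 0.14×1.1417 + 0.33×1.1296 + 0.12×0.8198 + 0.05×0.8983 + 0.25×0.8494 = 1.1105
E(R_P) = R_f + β_P × MRP = 2.29% + 1.1105 × 4.01% = 6.74%

6.74%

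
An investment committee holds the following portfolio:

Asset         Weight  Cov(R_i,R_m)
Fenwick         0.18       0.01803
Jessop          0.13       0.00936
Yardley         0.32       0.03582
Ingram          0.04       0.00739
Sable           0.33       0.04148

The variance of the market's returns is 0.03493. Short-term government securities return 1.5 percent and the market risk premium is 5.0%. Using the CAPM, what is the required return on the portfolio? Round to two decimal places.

β_Fenwick = 0.01803 / 0.03493 = 0.5162
β_Jessop = 0.00936 / 0.03493 = 0.2680
β_Yardley = 0.03582 / 0.03493 = 1.0255
β_Ingram = 0.00739 / 0.03493 = 0.2116
β_Sable = 0.04148 / 0.03493 = 1.1875
β_P = Σ w_i β_i = 0.18×0.5162 + 0.13×0.2680 + 0.32×1.0255 + 0.04×0.2116 + 0.33×1.1875 = 0.8563
E(R_P) = R_f + β_P × MRP = 1.5% + 0.8563 × 5.0% = 5.78%

5.78%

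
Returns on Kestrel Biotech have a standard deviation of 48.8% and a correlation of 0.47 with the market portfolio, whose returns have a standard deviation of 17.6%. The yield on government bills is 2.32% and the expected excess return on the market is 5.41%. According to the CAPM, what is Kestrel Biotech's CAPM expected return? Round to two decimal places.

9.37%

β = ρ × σ_i / σ_m = 0.47 × 48.8% / 17.6% = 1.3032
E(R) = 2.32% + 1.3032 × 5.41% = 9.37%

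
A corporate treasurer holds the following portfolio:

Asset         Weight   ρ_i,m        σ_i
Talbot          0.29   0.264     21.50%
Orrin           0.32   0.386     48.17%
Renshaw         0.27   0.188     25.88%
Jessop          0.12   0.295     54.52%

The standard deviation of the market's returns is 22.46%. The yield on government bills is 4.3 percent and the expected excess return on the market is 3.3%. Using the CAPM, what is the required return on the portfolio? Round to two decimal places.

5.89%

β_Talbot = 0.264 × 21.50% / 22.46% = 0.2527
β_Orrin = 0.386 × 48.17% / 22.46% = 0.8279
β_Renshaw = 0.188 × 25.88% / 22.46% = 0.2166
β_Jessop = 0.295 × 54.52% / 22.46% = 0.7161
β_P = Σ w_i β_i = 0.29×0.2527 + 0.32×0.8279 + 0.27×0.2166 + 0.12×0.7161 = 0.4826
E(R_P) = R_f + β_P × MRP = 4.3% + 0.4826 × 3.3% = 5.89%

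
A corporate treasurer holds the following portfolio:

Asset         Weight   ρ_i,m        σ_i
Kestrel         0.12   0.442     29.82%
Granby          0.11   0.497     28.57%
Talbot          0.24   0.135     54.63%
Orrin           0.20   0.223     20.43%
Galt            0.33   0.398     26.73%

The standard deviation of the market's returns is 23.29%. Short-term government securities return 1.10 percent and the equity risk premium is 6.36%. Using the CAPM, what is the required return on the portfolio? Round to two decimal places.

β_Kestrel = 0.442 × 29.82% / 23.29% = 0.5659
β_Granby = 0.497 × 28.57% / 23.29% = 0.6097
β_Talbot = 0.135 × 54.63% / 23.29% = 0.3167
β_Orrin = 0.223 × 20.43% / 23.29% = 0.1956
β_Galt = 0.398 × 26.73% / 23.29% = 0.4568
β_P = Σ w_i β_i = 0.12×0.5659 + 0.11×0.6097 + 0.24×0.3167 + 0.20×0.1956 + 0.33×0.4568 = 0.4008
E(R_P) = R_f + β_P × MRP = 1.10% + 0.4008 × 6.36% = 3.65%

3.65%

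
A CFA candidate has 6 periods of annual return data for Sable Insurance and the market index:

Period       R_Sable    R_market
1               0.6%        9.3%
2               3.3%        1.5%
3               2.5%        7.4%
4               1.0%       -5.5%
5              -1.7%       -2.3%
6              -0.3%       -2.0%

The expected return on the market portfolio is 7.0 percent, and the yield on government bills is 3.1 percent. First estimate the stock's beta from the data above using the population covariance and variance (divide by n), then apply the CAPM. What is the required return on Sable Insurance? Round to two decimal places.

Mean R_i = (0.6 + 3.3 + 2.5 + 1.0 − 1.7 − 0.3) / 6 = 0.9000%
Mean R_m = (9.3 + 1.5 + 7.4 − 5.5 − 2.3 − 2.0) / 6 = 1.4000%
Σ(R_i − R̄_i)(R_m − R̄_m) = 20.4800  ⇒  Cov = 20.4800 / 6 = 3.4133
Σ(R_m − R̄_m)² = 171.2800  ⇒  Var(R_m) = 171.2800 / 6 = 28.5467
β = Cov / Var(R_m) = 3.4133 / 28.5467 = 0.1196
MRP = 7.0% − 3.1% = 3.90%
E(R) = R_f + β × MRP = 3.1% + 0.1196 × 3.9% = 3.57%

3.57%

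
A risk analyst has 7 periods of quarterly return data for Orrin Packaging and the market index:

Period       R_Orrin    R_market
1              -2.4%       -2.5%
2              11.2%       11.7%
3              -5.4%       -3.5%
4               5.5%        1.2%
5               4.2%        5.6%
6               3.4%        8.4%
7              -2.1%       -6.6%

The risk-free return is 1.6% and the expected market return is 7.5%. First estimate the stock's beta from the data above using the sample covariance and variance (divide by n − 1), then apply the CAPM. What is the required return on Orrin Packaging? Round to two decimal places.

Mean R_i = (-2.4 + 11.2 − 5.4 + 5.5 + 4.2 + 3.4 − 2.1) / 7 = 2.0571%
Mean R_m = (-2.5 + 11.7 − 3.5 + 1.2 + 5.6 + 8.4 − 6.6) / 7 = 2.0429%
Σ(R_i − R̄_i)(R_m − R̄_m) = 199.0629  ⇒  Cov = 199.0629 / 6 = 33.1772
Σ(R_m − R̄_m)² = 273.0971  ⇒  Var(R_m) = 273.0971 / 6 = 45.5162
β = Cov / Var(R_m) = 33.1772 / 45.5162 = 0.7289
MRP = 7.5% − 1.6% = 5.90%
E(R) = R_f + β × MRP = 1.6% + 0.7289 × 5.9% = 5.90%

5.90%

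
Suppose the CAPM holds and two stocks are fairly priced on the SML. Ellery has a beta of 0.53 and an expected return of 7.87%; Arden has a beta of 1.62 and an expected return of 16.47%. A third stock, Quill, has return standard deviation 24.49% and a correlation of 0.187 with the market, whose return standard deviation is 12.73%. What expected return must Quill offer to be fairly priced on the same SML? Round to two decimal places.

6.53%

MRP = (16.47% − 7.87%) / (1.62 − 0.53) = 7.8899%
R_f = 7.87% − 0.53 × 7.8899% = 3.6884%
β_Quill = ρ·σ_i/σ_m = 0.187 × 24.49 / 12.73 = 0.3598
E(R_Quill) = R_f + β × MRP = 3.6884% + 0.3598 × 7.8899% = 6.53%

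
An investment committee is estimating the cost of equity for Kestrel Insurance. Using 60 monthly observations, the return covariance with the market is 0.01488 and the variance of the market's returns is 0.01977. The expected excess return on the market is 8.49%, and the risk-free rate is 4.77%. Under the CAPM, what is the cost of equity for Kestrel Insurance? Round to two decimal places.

β = Cov(R_i, R_m) / Var(R_m) = 0.01488 / 0.01977 = 0.7527
E(R) = R_f + β × MRP = 4.77% + 0.7527 × 8.49% = 11.16%

11.16%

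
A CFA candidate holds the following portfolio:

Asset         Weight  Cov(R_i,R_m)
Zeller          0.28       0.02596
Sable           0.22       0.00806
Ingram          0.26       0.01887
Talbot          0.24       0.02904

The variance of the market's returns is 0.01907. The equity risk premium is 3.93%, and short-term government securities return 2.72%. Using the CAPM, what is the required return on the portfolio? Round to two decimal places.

7.03%

β_Zeller = 0.02596 / 0.01907 = 1.3613
β_Sable = 0.00806 / 0.01907 = 0.4227
β_Ingram = 0.01887 / 0.01907 = 0.9895
β_Talbot = 0.02904 / 0.01907 = 1.5228
β_P = Σ w_i β_i = 0.28×1.3613 + 0.22×0.4227 + 0.26×0.9895 + 0.24×1.5228 = 1.0969
E(R_P) = R_f + β_P × MRP = 2.72% + 1.0969 × 3.93% = 7.03%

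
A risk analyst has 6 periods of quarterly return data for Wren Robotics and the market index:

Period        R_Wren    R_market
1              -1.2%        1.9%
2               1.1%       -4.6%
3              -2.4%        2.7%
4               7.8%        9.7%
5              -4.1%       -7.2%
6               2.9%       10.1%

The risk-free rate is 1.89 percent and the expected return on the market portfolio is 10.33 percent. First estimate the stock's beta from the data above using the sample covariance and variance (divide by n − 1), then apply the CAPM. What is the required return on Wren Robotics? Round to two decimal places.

Mean R_i = (-1.2 + 1.1 − 2.4 + 7.8 − 4.1 + 2.9) / 6 = 0.6833%
Mean R_m = (1.9 − 4.6 + 2.7 + 9.7 − 7.2 + 10.1) / 6 = 2.1000%
Σ(R_i − R̄_i)(R_m − R̄_m) = 112.0400  ⇒  Cov = 112.0400 / 5 = 22.4080
Σ(R_m − R̄_m)² = 253.5400  ⇒  Var(R_m) = 253.5400 / 5 = 50.7080
β = Cov / Var(R_m) = 22.4080 / 50.7080 = 0.4419
MRP = 10.33% − 1.89% = 8.44%
E(R) = R_f + β × MRP = 1.89% + 0.4419 × 8.44% = 5.62%

5.62%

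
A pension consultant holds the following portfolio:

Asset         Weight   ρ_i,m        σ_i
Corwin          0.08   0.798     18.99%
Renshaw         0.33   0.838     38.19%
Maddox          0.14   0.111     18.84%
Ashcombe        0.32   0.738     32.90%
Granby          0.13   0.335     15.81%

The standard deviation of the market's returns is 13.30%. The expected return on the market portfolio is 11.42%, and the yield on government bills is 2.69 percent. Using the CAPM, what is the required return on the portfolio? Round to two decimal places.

β_Corwin = 0.798 × 18.99% / 13.30% = 1.1394
β_Renshaw = 0.838 × 38.19% / 13.30% = 2.4063
β_Maddox = 0.111 × 18.84% / 13.30% = 0.1572
β_Ashcombe = 0.738 × 32.90% / 13.30% = 1.8256
β_Granby = 0.335 × 15.81% / 13.30% = 0.3982
β_P = Σ w_i β_i = 0.08×1.1394 + 0.33×2.4063 + 0.14×0.1572 + 0.32×1.8256 + 0.13×0.3982 = 1.5432
MRP = 11.42% − 2.69% = 8.73%
E(R_P) = R_f + β_P × MRP = 2.69% + 1.5432 × 8.73% = 16.16%

16.16%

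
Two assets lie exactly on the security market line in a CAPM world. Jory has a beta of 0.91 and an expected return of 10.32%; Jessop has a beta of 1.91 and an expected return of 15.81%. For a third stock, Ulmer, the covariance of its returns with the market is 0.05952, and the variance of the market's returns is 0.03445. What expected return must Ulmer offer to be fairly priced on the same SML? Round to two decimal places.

14.81%

MRP = (15.81% − 10.32%) / (1.91 − 0.91) = 5.4900%
R_f = 10.32% − 0.91 × 5.4900% = 5.3241%
β_Ulmer = Cov / Var(R_m) = 0.05952 / 0.03445 = 1.7277
E(R_Ulmer) = R_f + β × MRP = 5.3241% + 1.7277 × 5.4900% = 14.81%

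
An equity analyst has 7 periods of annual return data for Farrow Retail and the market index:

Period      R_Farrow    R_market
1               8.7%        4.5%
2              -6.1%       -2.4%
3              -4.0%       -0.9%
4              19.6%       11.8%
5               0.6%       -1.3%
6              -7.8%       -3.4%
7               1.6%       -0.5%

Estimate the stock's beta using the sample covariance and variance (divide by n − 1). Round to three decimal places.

1.753

Mean R_i = (8.7 − 6.1 − 4.0 + 19.6 + 0.6 − 7.8 + 1.6) / 7 = 1.8000%
Mean R_m = (4.5 − 2.4 − 0.9 + 11.8 − 1.3 − 3.4 − 0.5) / 7 = 1.1143%
Σ(R_i − R̄_i)(R_m − R̄_m) = 299.5700  ⇒  Cov = 299.5700 / 6 = 49.9283
Σ(R_m − R̄_m)² = 170.8686  ⇒  Var(R_m) = 170.8686 / 6 = 28.4781
β = Cov / Var(R_m) = 49.9283 / 28.4781 = 1.7532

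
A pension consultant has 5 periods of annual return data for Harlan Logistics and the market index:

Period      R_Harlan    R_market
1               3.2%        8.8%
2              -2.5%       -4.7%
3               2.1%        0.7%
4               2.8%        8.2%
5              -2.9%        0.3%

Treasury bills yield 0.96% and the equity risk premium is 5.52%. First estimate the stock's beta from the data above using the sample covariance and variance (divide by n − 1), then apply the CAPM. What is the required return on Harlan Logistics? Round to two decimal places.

3.31%

Mean R_i = (3.2 − 2.5 + 2.1 + 2.8 − 2.9) / 5 = 0.5400%
Mean R_m = (8.8 − 4.7 + 0.7 + 8.2 + 0.3) / 5 = 2.6600%
Σ(R_i − R̄_i)(R_m − R̄_m) = 56.2880  ⇒  Cov = 56.2880 / 4 = 14.0720
Σ(R_m − R̄_m)² = 131.9720  ⇒  Var(R_m) = 131.9720 / 4 = 32.9930
β = Cov / Var(R_m) = 14.0720 / 32.9930 = 0.4265
E(R) = R_f + β × MRP = 0.96% + 0.4265 × 5.52% = 3.31%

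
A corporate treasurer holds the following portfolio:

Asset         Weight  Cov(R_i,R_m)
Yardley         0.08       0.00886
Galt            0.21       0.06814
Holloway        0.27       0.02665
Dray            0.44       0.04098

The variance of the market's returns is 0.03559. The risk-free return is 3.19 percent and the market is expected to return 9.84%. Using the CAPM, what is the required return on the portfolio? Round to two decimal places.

10.71%

β_Yardley = 0.00886 / 0.03559 = 0.2489
β_Galt = 0.06814 / 0.03559 = 1.9146
β_Holloway = 0.02665 / 0.03559 = 0.7488
β_Dray = 0.04098 / 0.03559 = 1.1514
β_P = Σ w_i β_i = 0.08×0.2489 + 0.21×1.9146 + 0.27×0.7488 + 0.44×1.1514 = 1.1308
MRP = 9.84% − 3.19% = 6.65%
E(R_P) = R_f + β_P × MRP = 3.19% + 1.1308 × 6.65% = 10.71%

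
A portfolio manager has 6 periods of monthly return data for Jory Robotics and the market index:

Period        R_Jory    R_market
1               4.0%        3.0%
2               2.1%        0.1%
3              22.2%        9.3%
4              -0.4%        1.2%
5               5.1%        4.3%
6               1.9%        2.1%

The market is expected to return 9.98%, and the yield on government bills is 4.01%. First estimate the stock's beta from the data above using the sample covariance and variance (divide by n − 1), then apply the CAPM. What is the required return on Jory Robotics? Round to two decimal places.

Mean R_i = (4.0 + 2.1 + 22.2 − 0.4 + 5.1 + 1.9) / 6 = 5.8167%
Mean R_m = (3.0 + 0.1 + 9.3 + 1.2 + 4.3 + 2.1) / 6 = 3.3333%
Σ(R_i − R̄_i)(R_m − R̄_m) = 127.7767  ⇒  Cov = 127.7767 / 5 = 25.5553
Σ(R_m − R̄_m)² = 53.1733  ⇒  Var(R_m) = 53.1733 / 5 = 10.6347
β = Cov / Var(R_m) = 25.5553 / 10.6347 = 2.4030
MRP = 9.98% − 4.01% = 5.97%
E(R) = R_f + β × MRP = 4.01% + 2.4030 × 5.97% = 18.36%

18.36%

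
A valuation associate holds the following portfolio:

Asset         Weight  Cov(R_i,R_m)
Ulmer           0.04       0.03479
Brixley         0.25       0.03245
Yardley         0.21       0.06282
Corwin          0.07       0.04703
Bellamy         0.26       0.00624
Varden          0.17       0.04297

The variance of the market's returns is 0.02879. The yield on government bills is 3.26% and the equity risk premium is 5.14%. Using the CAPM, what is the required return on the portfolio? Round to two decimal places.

9.49%

β_Ulmer = 0.03479 / 0.02879 = 1.2084
β_Brixley = 0.03245 / 0.02879 = 1.1271
β_Yardley = 0.06282 / 0.02879 = 2.1820
β_Corwin = 0.04703 / 0.02879 = 1.6336
β_Bellamy = 0.00624 / 0.02879 = 0.2167
β_Varden = 0.04297 / 0.02879 = 1.4925
β_P = Σ w_i β_i = 0.04×1.2084 + 0.25×1.1271 + 0.21×2.1820 + 0.07×1.6336 + 0.26×0.2167 + 0.17×1.4925 = 1.2128
E(R_P) = R_f + β_P × MRP = 3.26% + 1.2128 × 5.14% = 9.49%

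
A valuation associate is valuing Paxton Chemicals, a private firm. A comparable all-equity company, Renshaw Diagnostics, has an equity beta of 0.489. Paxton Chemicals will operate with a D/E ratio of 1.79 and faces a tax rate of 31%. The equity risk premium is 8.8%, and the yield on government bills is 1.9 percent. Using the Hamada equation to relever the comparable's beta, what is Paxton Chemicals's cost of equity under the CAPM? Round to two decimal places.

β_L = β_U × [1 + (1 − t)(D/E)] = 0.489 × [1 + (1 − 0.31) × 1.79]
    = 0.489 × [1 + 0.69 × 1.79] = 0.489 × 2.2351 = 1.0930
E(R) = R_f + β_L × MRP = 1.9% + 1.0930 × 8.8% = 11.52%

11.52%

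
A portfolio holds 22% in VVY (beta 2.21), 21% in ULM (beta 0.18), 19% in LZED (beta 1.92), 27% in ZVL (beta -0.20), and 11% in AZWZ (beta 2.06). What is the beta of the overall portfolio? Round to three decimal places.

1.061

β_P = Σ w_i β_i = 0.22×2.21 + 0.21×0.18 + 0.19×1.92 + 0.27×-0.20 + 0.11×2.06 = 1.0614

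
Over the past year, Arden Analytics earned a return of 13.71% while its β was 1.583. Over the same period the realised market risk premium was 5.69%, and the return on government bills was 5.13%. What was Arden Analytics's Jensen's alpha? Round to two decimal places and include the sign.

-0.43%

CAPM benchmark = R_f + β(R_m − R_f) = 5.13% + 1.583 × 5.69% = 14.13727%
α = actual − benchmark = 13.71% − 14.13727% = -0.43%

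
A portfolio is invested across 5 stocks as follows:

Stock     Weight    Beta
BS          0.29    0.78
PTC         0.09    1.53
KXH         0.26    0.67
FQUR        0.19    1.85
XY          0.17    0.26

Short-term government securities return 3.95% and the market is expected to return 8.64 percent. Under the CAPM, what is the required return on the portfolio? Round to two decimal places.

8.33%

β_P = Σ w_i β_i = 0.29×0.78 + 0.09×1.53 + 0.26×0.67 + 0.19×1.85 + 0.17×0.26 = 0.9338
MRP = 8.64% − 3.95% = 4.69%
E(R_P) = R_f + β_P × MRP = 3.95% + 0.9338 × 4.69% = 8.33%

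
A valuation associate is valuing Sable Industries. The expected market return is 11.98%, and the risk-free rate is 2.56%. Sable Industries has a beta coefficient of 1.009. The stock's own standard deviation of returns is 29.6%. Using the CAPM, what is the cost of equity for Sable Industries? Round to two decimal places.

Market risk premium = E(R_m) − R_f = 11.98% − 2.56% = 9.42%
E(R) = R_f + β × MRP = 2.56% + 1.009 × 9.42% = 12.06%

12.06%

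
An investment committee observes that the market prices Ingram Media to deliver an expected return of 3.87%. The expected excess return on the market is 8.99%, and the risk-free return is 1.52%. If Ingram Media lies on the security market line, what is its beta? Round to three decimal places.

β = (E(R) − R_f) / MRP = (3.87% − 1.52%) / 8.99% = 2.35% / 8.99% = 0.261

0.261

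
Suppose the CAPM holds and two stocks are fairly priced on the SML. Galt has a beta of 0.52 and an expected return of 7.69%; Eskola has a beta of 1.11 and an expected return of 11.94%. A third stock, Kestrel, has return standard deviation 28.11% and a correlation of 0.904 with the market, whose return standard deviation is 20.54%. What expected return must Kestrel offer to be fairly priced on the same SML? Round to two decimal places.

MRP = (11.94% − 7.69%) / (1.11 − 0.52) = 7.2034%
R_f = 7.69% − 0.52 × 7.2034% = 3.9442%
β_Kestrel = ρ·σ_i/σ_m = 0.904 × 28.11 / 20.54 = 1.2372
E(R_Kestrel) = R_f + β × MRP = 3.9442% + 1.2372 × 7.2034% = 12.86%

12.86%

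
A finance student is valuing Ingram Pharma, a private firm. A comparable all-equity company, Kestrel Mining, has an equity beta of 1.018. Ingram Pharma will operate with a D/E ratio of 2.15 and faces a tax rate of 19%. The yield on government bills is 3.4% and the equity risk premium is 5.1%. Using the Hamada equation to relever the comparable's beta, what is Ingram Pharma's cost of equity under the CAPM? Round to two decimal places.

17.63%

β_L = β_U × [1 + (1 − t)(D/E)] = 1.018 × [1 + (1 − 0.19) × 2.15]
    = 1.018 × [1 + 0.81 × 2.15] = 1.018 × 2.7415 = 2.7908
E(R) = R_f + β_L × MRP = 3.4% + 2.7908 × 5.1% = 17.63%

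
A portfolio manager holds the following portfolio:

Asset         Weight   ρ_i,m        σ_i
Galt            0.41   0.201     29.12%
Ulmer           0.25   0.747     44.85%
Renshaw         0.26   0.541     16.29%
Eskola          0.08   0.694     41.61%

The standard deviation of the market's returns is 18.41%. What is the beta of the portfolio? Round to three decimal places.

0.835

β_Galt = 0.201 × 29.12% / 18.41% = 0.3179
β_Ulmer = 0.747 × 44.85% / 18.41% = 1.8198
β_Renshaw = 0.541 × 16.29% / 18.41% = 0.4787
β_Eskola = 0.694 × 41.61% / 18.41% = 1.5686
β_P = Σ w_i β_i = 0.41×0.3179 + 0.25×1.8198 + 0.26×0.4787 + 0.08×1.5686 = 0.8352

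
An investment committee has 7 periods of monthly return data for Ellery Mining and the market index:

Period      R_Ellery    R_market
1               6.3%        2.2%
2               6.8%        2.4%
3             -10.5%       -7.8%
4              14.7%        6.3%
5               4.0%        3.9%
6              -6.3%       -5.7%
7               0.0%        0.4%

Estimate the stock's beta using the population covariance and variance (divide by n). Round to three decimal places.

1.593

Mean R_i = (6.3 + 6.8 − 10.5 + 14.7 + 4.0 − 6.3 + 0.0) / 7 = 2.1429%
Mean R_m = (2.2 + 2.4 − 7.8 + 6.3 + 3.9 − 5.7 + 0.4) / 7 = 0.2429%
Σ(R_i − R̄_i)(R_m − R̄_m) = 252.5571  ⇒  Cov = 252.5571 / 7 = 36.0796
Σ(R_m − R̄_m)² = 158.5771  ⇒  Var(R_m) = 158.5771 / 7 = 22.6539
β = Cov / Var(R_m) = 36.0796 / 22.6539 = 1.5926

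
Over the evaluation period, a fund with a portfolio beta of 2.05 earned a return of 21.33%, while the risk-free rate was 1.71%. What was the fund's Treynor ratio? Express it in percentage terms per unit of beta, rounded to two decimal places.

Treynor = (R_P − R_f) / β_P = (21.33% − 1.71%) / 2.0500 = 19.62% / 2.0500 = 9.57%

9.57%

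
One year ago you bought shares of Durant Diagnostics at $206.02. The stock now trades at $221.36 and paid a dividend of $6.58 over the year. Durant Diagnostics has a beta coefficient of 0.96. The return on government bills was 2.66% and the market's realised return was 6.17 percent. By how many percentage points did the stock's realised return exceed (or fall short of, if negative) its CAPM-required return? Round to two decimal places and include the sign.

Realised HPR = (P1 + D1 − P0) / P0 = (221.36 + 6.58 − 206.02) / 206.02 = 21.92 / 206.02 = 10.6397%
MRP = 6.17% − 2.66% = 3.51%
CAPM required = R_f + β·MRP = 2.66% + 0.96 × 3.51% = 6.0296%
α = realised − required = 10.6397% − 6.0296% = +4.61%

+4.61%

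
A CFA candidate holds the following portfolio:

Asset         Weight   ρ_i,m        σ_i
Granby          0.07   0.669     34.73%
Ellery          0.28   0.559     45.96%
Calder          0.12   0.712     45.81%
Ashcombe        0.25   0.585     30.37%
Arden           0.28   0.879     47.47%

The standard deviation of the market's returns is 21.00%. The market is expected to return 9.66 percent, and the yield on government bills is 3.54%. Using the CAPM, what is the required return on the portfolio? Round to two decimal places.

β_Granby = 0.669 × 34.73% / 21.00% = 1.1064
β_Ellery = 0.559 × 45.96% / 21.00% = 1.2234
β_Calder = 0.712 × 45.81% / 21.00% = 1.5532
β_Ashcombe = 0.585 × 30.37% / 21.00% = 0.8460
β_Arden = 0.879 × 47.47% / 21.00% = 1.9870
β_P = Σ w_i β_i = 0.07×1.1064 + 0.28×1.2234 + 0.12×1.5532 + 0.25×0.8460 + 0.28×1.9870 = 1.3742
MRP = 9.66% − 3.54% = 6.12%
E(R_P) = R_f + β_P × MRP = 3.54% + 1.3742 × 6.12% = 11.95%

11.95%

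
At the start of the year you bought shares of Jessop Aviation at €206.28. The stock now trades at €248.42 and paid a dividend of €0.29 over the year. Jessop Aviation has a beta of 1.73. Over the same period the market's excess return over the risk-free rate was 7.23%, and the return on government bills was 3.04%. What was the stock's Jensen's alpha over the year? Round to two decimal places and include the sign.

Realised HPR = (P1 + D1 − P0) / P0 = (248.42 + 0.29 − 206.28) / 206.28 = 42.43 / 206.28 = 20.5691%
CAPM required = R_f + β·MRP = 3.04% + 1.73 × 7.23% = 15.5479%
α = realised − required = 20.5691% − 15.5479% = +5.02%

+5.02%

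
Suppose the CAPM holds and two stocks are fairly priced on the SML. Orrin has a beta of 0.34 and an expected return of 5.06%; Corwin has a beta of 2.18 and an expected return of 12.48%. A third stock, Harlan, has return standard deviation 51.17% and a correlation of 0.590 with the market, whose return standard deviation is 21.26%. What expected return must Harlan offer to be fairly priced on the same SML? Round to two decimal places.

MRP = (12.48% − 5.06%) / (2.18 − 0.34) = 4.0326%
R_f = 5.06% − 0.34 × 4.0326% = 3.6889%
β_Harlan = ρ·σ_i/σ_m = 0.590 × 51.17 / 21.26 = 1.4201
E(R_Harlan) = R_f + β × MRP = 3.6889% + 1.4201 × 4.0326% = 9.42%

9.42%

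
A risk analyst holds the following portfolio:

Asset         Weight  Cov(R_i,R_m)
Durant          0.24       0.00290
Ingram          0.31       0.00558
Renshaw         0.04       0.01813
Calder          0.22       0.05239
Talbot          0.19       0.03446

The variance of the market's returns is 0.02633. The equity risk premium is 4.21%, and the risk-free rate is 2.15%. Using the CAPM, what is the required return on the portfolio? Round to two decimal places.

5.54%

β_Durant = 0.00290 / 0.02633 = 0.1101
β_Ingram = 0.00558 / 0.02633 = 0.2119
β_Renshaw = 0.01813 / 0.02633 = 0.6886
β_Calder = 0.05239 / 0.02633 = 1.9897
β_Talbot = 0.03446 / 0.02633 = 1.3088
β_P = Σ w_i β_i = 0.24×0.1101 + 0.31×0.2119 + 0.04×0.6886 + 0.22×1.9897 + 0.19×1.3088 = 0.8061
E(R_P) = R_f + β_P × MRP = 2.15% + 0.8061 × 4.21% = 5.54%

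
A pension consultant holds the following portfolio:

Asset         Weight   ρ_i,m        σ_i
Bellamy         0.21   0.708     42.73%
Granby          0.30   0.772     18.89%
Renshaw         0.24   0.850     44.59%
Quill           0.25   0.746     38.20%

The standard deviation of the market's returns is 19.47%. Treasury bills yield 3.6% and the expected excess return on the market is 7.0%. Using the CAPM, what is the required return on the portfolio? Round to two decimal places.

13.29%

β_Bellamy = 0.708 × 42.73% / 19.47% = 1.5538
β_Granby = 0.772 × 18.89% / 19.47% = 0.7490
β_Renshaw = 0.850 × 44.59% / 19.47% = 1.9467
β_Quill = 0.746 × 38.20% / 19.47% = 1.4636
β_P = Σ w_i β_i = 0.21×1.5538 + 0.30×0.7490 + 0.24×1.9467 + 0.25×1.4636 = 1.3841
E(R_P) = R_f + β_P × MRP = 3.6% + 1.3841 × 7.0% = 13.29%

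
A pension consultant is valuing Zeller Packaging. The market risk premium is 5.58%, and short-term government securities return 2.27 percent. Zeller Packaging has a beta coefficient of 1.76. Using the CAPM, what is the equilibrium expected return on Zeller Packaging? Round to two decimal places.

E(R) = R_f + β × MRP = 2.27% + 1.76 × 5.58% = 12.09%

12.09%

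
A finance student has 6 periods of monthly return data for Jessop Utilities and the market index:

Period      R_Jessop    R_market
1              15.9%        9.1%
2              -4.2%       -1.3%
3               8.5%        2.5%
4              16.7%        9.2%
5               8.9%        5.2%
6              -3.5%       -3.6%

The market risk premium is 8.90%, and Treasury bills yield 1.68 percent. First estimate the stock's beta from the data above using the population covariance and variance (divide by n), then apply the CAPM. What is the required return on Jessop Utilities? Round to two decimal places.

16.50%

Mean R_i = (15.9 − 4.2 + 8.5 + 16.7 + 8.9 − 3.5) / 6 = 7.0500%
Mean R_m = (9.1 − 1.3 + 2.5 + 9.2 + 5.2 − 3.6) / 6 = 3.5167%
Σ(R_i − R̄_i)(R_m − R̄_m) = 235.1650  ⇒  Cov = 235.1650 / 6 = 39.1942
Σ(R_m − R̄_m)² = 141.1883  ⇒  Var(R_m) = 141.1883 / 6 = 23.5314
β = Cov / Var(R_m) = 39.1942 / 23.5314 = 1.6656
E(R) = R_f + β × MRP = 1.68% + 1.6656 × 8.90% = 16.50%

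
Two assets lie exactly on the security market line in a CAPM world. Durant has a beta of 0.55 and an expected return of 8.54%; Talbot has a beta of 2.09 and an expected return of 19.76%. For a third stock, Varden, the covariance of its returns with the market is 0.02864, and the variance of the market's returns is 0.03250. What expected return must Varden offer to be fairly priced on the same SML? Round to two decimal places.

10.95%

MRP = (19.76% − 8.54%) / (2.09 − 0.55) = 7.2857%
R_f = 8.54% − 0.55 × 7.2857% = 4.5329%
β_Varden = Cov / Var(R_m) = 0.02864 / 0.03250 = 0.8812
E(R_Varden) = R_f + β × MRP = 4.5329% + 0.8812 × 7.2857% = 10.95%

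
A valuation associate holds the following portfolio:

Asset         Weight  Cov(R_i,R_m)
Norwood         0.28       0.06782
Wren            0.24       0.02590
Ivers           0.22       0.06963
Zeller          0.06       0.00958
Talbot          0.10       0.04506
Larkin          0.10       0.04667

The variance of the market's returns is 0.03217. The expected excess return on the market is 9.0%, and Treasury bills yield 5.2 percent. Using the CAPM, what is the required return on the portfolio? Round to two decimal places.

19.26%

β_Norwood = 0.06782 / 0.03217 = 2.1082
β_Wren = 0.02590 / 0.03217 = 0.8051
β_Ivers = 0.06963 / 0.03217 = 2.1644
β_Zeller = 0.00958 / 0.03217 = 0.2978
β_Talbot = 0.04506 / 0.03217 = 1.4007
β_Larkin = 0.04667 / 0.03217 = 1.4507
β_P = Σ w_i β_i = 0.28×2.1082 + 0.24×0.8051 + 0.22×2.1644 + 0.06×0.2978 + 0.10×1.4007 + 0.10×1.4507 = 1.5627
E(R_P) = R_f + β_P × MRP = 5.2% + 1.5627 × 9.0% = 19.26%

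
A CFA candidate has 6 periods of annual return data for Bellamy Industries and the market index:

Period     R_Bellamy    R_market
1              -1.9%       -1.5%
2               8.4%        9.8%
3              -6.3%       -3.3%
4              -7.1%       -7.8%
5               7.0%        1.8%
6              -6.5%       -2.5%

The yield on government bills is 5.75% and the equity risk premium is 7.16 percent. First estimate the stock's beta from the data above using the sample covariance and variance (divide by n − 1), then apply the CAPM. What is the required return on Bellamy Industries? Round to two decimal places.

Mean R_i = (-1.9 + 8.4 − 6.3 − 7.1 + 7.0 − 6.5) / 6 = -1.0667%
Mean R_m = (-1.5 + 9.8 − 3.3 − 7.8 + 1.8 − 2.5) / 6 = -0.5833%
Σ(R_i − R̄_i)(R_m − R̄_m) = 186.4567  ⇒  Cov = 186.4567 / 5 = 37.2913
Σ(R_m − R̄_m)² = 177.4683  ⇒  Var(R_m) = 177.4683 / 5 = 35.4937
β = Cov / Var(R_m) = 37.2913 / 35.4937 = 1.0506
E(R) = R_f + β × MRP = 5.75% + 1.0506 × 7.16% = 13.27%

13.27%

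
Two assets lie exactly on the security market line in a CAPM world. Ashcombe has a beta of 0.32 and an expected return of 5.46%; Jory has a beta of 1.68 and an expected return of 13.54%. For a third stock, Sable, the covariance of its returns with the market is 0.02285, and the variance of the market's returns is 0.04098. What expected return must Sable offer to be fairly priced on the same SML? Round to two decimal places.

MRP = (13.54% − 5.46%) / (1.68 − 0.32) = 5.9412%
R_f = 5.46% − 0.32 × 5.9412% = 3.5588%
β_Sable = Cov / Var(R_m) = 0.02285 / 0.04098 = 0.5576
E(R_Sable) = R_f + β × MRP = 3.5588% + 0.5576 × 5.9412% = 6.87%

6.87%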